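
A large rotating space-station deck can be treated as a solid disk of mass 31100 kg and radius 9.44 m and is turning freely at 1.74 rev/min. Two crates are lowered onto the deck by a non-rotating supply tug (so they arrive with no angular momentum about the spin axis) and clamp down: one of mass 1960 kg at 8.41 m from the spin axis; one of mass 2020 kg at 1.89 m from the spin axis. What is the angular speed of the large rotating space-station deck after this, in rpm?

ω_f ≈ 1.57 rpm

The added mass arrives with no angular momentum about the spin axis, and any external torque about the spin axis is negligible, so the system's angular momentum is conserved.
I_p = ½(31100)(9.44)² = 1.386e+06 kg·m².
Added inertia Σmr² = (1960)(8.41)² + (2020)(1.89)² = 1.458e+05 kg·m²; I_f = 1.386e+06 + 1.458e+05 = 1.532e+06 kg·m².
ω_f = I_p ω_i / I_f = (1.386e+06)(1.74) / 1.532e+06 = 1.574 rpm.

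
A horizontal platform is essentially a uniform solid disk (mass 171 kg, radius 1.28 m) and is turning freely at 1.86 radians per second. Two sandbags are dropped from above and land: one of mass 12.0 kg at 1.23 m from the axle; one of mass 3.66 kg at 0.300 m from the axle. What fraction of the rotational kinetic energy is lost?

fraction ≈ 0.117

The added mass arrives with no angular momentum about the axle, and any external torque about the axle is negligible, so the system's angular momentum is conserved.
I_p = ½(171)(1.28)² = 140.1 kg·m².
Added inertia Σmr² = (12.0)(1.23)² + (3.66)(0.300)² = 18.48 kg·m²; I_f = 140.1 + 18.48 = 158.6 kg·m².
ω_f = I_p ω_i / I_f = (140.1)(1.86) / 158.6 = 1.643 rad/s.
KE_i = ½(140.1)(1.860 rad/s)² = 242.3 J; KE_f = ½(158.6)(1.643)² = 214.1 J.
Fraction lost = 0.1166.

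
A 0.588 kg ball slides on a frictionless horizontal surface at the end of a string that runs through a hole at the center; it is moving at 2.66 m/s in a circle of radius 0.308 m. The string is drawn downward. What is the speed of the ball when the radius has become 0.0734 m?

Central (radial) force ⇒ zero torque about the center ⇒ m v r is constant.
v₂ = v₁ r₁ / r₂ = (2.66)(0.308) / (0.0734) = 11.16 m/s.

v₂ ≈ 11.2 m/s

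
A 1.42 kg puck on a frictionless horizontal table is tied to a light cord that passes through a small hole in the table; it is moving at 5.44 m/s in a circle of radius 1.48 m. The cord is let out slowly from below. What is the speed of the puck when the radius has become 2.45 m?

The only horizontal force on the mass is along the cord (radial), so it exerts no torque about the hole and angular momentum m v r is conserved.
v₂ = v₁ r₁ / r₂ = (5.44)(1.48) / (2.45) = 3.286 m/s.

v₂ ≈ 3.29 m/s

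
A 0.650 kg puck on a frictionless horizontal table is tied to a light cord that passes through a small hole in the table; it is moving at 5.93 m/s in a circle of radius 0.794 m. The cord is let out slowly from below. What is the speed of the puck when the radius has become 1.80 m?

v₂ ≈ 2.62 m/s

The only horizontal force on the mass is along the cord (radial), so it exerts no torque about the hole and angular momentum m v r is conserved.
v₂ = v₁ r₁ / r₂ = (5.93)(0.794) / (1.80) = 2.616 m/s.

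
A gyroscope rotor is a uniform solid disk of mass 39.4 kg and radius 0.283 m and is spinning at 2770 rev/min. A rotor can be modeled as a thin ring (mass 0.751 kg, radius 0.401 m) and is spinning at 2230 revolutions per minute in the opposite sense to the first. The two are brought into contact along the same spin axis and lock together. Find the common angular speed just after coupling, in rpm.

|ω_f| ≈ 2410 rpm

The coupling torques are internal; angular momentum about the shared axis is conserved.
Moments of inertia: I_A = ½(39.4)(0.283)² = 1.578 kg·m²; I_B = (0.751)(0.401)² = 0.1208 kg·m².
Taking A's sense as positive: L = (1.578)(2770) − (0.1208)(2230) = 4101 kg·m²·rpm.
Combined I = 1.578 + 0.1208 = 1.699 kg·m².
ω_f = L / I = 4101 / 1.699 = 2415 rpm.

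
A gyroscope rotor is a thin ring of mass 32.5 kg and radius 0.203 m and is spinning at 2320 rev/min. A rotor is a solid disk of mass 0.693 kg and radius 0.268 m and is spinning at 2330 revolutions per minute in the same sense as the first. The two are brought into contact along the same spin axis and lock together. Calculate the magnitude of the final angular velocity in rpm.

No external torque acts about the common axis, so total angular momentum is conserved.
Moments of inertia: I_A = (32.5)(0.203)² = 1.339 kg·m²; I_B = ½(0.693)(0.268)² = 0.02489 kg·m².
Taking A's sense as positive: L = (1.339)(2320) + (0.02489)(2330) = 3165 kg·m²·rpm.
Combined I = 1.339 + 0.02489 = 1.364 kg·m².
ω_f = L / I = 3165 / 1.364 = 2320 rpm.

|ω_f| ≈ 2320 rpm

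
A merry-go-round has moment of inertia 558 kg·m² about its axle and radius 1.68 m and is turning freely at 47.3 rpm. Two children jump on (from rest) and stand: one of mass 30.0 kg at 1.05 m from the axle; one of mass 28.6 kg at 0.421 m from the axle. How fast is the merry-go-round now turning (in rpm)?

ω_f ≈ 44.3 rpm

No external torque acts about the axle; L_before = L_after.
Added inertia Σmr² = (30.0)(1.05)² + (28.6)(0.421)² = 38.14 kg·m²; I_f = 558.0 + 38.14 = 596.1 kg·m².
ω_f = I_p ω_i / I_f = (558.0)(47.3) / 596.1 = 44.27 rpm.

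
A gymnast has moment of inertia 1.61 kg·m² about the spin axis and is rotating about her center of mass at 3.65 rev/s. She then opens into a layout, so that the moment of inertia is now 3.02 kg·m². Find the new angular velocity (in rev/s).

ω₂ ≈ 1.95 rev/s

No external torque acts about the spin axis, so angular momentum is conserved.
ω₂ = I₁ω₁ / I₂ = (1.610)(3.65 rev/s) / (3.020) = 1.946 rev/s.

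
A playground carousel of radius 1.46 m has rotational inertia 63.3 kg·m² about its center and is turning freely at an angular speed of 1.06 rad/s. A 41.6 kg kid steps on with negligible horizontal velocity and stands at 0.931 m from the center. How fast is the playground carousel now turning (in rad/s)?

ω_f ≈ 0.675 rad/s

No external torque acts about the center; L_before = L_after.
Added inertia Σmr² = (41.6)(0.931)² = 36.06 kg·m²; I_f = 63.30 + 36.06 = 99.36 kg·m².
ω_f = I_p ω_i / I_f = (63.30)(1.06) / 99.36 = 0.6753 rad/s.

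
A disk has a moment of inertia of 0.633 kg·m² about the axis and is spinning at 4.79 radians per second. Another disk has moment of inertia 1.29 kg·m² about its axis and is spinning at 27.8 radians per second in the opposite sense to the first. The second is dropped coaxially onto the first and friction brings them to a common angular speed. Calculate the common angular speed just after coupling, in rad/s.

|ω_f| ≈ 17.1 rad/s

No external torque acts about the common axis, so total angular momentum is conserved.
Taking A's sense as positive: L = (0.6330)(4.79) − (1.290)(27.8) = -32.83 kg·m²·rad/s.
Combined I = 0.6330 + 1.290 = 1.923 kg·m².
ω_f = L / I = -32.83 / 1.923 = -17.07 rad/s.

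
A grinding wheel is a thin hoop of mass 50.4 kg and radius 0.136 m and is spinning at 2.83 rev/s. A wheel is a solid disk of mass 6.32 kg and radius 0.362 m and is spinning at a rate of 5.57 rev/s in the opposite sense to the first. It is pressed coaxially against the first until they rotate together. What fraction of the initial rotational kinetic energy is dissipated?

No external torque acts about the common axis, so total angular momentum is conserved.
Moments of inertia: I_A = (50.4)(0.136)² = 0.9322 kg·m²; I_B = ½(6.32)(0.362)² = 0.4141 kg·m².
Taking A's sense as positive: L = (0.9322)(2.83) − (0.4141)(5.57) = 0.3316 kg·m²·rev/s.
Combined I = 0.9322 + 0.4141 = 1.346 kg·m².
ω_f = L / I = 0.3316 / 1.346 = 0.2463 rev/s.
KE_i = ½ΣIω² = 401.0 J; KE_f = ½(1.346)(1.548)² = 1.612 J.
Fraction dissipated = (KE_i − KE_f)/KE_i = 0.9960.

fraction ≈ 0.996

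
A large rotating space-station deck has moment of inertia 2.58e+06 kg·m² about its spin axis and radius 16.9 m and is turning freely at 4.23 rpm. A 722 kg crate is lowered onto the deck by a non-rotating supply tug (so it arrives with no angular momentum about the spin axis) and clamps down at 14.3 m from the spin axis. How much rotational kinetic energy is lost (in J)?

No external torque acts about the spin axis; L_before = L_after.
Added inertia Σmr² = (722)(14.3)² = 1.476e+05 kg·m²; I_f = 2.580e+06 + 1.476e+05 = 2.728e+06 kg·m².
ω_f = I_p ω_i / I_f = (2.580e+06)(4.23) / 2.728e+06 = 4.001 rpm.
KE_i = ½(2.580e+06)(0.4430 rad/s)² = 2.531e+05 J; KE_f = ½(2.728e+06)(0.4190)² = 2.394e+05 J.

energy lost ≈ 13700 J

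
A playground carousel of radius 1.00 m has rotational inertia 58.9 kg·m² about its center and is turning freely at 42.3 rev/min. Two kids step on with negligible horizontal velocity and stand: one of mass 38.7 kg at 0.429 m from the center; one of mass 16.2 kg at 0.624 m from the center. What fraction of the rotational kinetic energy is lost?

The added mass arrives with no angular momentum about the center, and any external torque about the center is negligible, so the system's angular momentum is conserved.
Added inertia Σmr² = (38.7)(0.429)² + (16.2)(0.624)² = 13.43 kg·m²; I_f = 58.90 + 13.43 = 72.33 kg·m².
ω_f = I_p ω_i / I_f = (58.90)(42.3) / 72.33 = 34.45 rpm.
KE_i = ½(58.90)(4.430 rad/s)² = 577.9 J; KE_f = ½(72.33)(3.607)² = 470.6 J.
Fraction lost = 0.1857.

fraction ≈ 0.186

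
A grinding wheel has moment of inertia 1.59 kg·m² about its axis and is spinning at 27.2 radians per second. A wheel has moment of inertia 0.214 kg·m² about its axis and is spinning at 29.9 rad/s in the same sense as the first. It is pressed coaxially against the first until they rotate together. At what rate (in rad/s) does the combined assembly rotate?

The coupling torques are internal; angular momentum about the shared axis is conserved.
Taking A's sense as positive: L = (1.590)(27.2) + (0.2140)(29.9) = 49.65 kg·m²·rad/s.
Combined I = 1.590 + 0.2140 = 1.804 kg·m².
ω_f = L / I = 49.65 / 1.804 = 27.52 rad/s.

|ω_f| ≈ 27.5 rad/s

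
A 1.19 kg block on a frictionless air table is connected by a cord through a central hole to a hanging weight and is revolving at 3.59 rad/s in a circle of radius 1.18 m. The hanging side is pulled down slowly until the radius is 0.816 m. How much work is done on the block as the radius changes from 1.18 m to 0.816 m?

W ≈ 11.7 J

The constraining force is radial, so m r² ω about the center is conserved.
ω₂ = ω₁ (r₁/r₂)² = (3.59)(1.18/0.816)² = 7.507 rad/s.
W = ΔKE = ½m(v₂² − v₁²) = 11.65 J.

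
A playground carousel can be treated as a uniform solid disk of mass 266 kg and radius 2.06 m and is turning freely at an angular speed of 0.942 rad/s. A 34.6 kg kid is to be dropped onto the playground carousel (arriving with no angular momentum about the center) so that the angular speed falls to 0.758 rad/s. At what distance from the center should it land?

The added mass arrives with no angular momentum about the center, and any external torque about the center is negligible, so the system's angular momentum is conserved.
I_p = ½(266)(2.06)² = 564.4 kg·m².
I_p ω_i = (I_p + m r²) ω_f ⇒ m r² = I_p(ω_i/ω_f − 1) = 564.4(0.942/0.758 − 1) = 137.0 kg·m².
r = √(137.0/34.6) = 1.990 m.

r ≈ 1.99 m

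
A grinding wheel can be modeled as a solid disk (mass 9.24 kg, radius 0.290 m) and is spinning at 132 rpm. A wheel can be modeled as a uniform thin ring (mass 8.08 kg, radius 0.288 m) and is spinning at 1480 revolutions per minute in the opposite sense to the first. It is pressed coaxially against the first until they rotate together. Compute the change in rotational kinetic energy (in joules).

The coupling torques are internal; angular momentum about the shared axis is conserved.
Moments of inertia: I_A = ½(9.24)(0.290)² = 0.3885 kg·m²; I_B = (8.08)(0.288)² = 0.6702 kg·m².
Taking A's sense as positive: L = (0.3885)(132) − (0.6702)(1480) = -940.6 kg·m²·rpm.
Combined I = 0.3885 + 0.6702 = 1.059 kg·m².
ω_f = L / I = -940.6 / 1.059 = -888.4 rpm.
KE_i = ½ΣIω² = 8086 J; KE_f = ½(1.059)(93.03)² = 4582 J.

ΔKE ≈ -3500 J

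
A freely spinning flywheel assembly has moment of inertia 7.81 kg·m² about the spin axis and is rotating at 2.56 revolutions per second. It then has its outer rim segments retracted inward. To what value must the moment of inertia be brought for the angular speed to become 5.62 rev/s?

No external torque acts about the spin axis, so angular momentum is conserved.
I₂ = I₁ω₁ / ω₂ = (7.81)(2.56) / (5.62) = 3.558 kg·m².

I₂ ≈ 3.56 kg·m²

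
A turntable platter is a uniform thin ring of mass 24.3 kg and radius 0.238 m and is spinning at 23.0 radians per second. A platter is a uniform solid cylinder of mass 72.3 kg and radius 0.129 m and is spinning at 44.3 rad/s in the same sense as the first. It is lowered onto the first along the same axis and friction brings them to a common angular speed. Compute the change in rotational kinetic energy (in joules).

ΔKE ≈ -95.0 J

The coupling torques are internal; angular momentum about the shared axis is conserved.
Moments of inertia: I_A = (24.3)(0.238)² = 1.376 kg·m²; I_B = ½(72.3)(0.129)² = 0.6016 kg·m².
Taking A's sense as positive: L = (1.376)(23.0) + (0.6016)(44.3) = 58.31 kg·m²·rad/s.
Combined I = 1.376 + 0.6016 = 1.978 kg·m².
ω_f = L / I = 58.31 / 1.978 = 29.48 rad/s.
KE_i = ½ΣIω² = 954.4 J; KE_f = ½(1.978)(29.48)² = 859.4 J.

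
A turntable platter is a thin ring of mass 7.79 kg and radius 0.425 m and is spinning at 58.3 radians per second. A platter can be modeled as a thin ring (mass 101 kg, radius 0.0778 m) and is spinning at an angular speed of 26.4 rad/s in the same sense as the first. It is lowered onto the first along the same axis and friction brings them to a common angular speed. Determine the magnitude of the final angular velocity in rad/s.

|ω_f| ≈ 48.6 rad/s

The coupling torques are internal; angular momentum about the shared axis is conserved.
Moments of inertia: I_A = (7.79)(0.425)² = 1.407 kg·m²; I_B = (101)(0.0778)² = 0.6113 kg·m².
Taking A's sense as positive: L = (1.407)(58.3) + (0.6113)(26.4) = 98.17 kg·m²·rad/s.
Combined I = 1.407 + 0.6113 = 2.018 kg·m².
ω_f = L / I = 98.17 / 2.018 = 48.64 rad/s.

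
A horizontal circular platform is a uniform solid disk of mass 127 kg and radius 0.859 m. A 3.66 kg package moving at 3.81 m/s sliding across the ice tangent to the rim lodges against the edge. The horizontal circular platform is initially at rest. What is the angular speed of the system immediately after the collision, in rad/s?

About the central axle the impulsive forces during the collision are internal, so angular momentum about that axis is conserved.
I_p = ½(127)(0.859)² = 46.86 kg·m². Taking the sense of the package's angular momentum as positive, L_{package} = m v R = (3.66)(3.81)(0.859) = 11.98 kg·m²/s.
L_i = 0 + 11.98 = 11.98 kg·m²/s.
After sticking, I_f = I_p + m R² = 46.86 + (3.66)(0.859)² = 49.56 kg·m².
ω_f = L_i / I_f = 11.98 / 49.56 = 0.2417 rad/s.

|ω_f| ≈ 0.242 rad/s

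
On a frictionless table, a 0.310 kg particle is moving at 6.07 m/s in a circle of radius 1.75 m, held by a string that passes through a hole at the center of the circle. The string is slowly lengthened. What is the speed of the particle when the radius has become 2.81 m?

v₂ ≈ 3.78 m/s

The only horizontal force on the mass is along the cord (radial), so it exerts no torque about the hole and angular momentum m v r is conserved.
v₂ = v₁ r₁ / r₂ = (6.07)(1.75) / (2.81) = 3.780 m/s.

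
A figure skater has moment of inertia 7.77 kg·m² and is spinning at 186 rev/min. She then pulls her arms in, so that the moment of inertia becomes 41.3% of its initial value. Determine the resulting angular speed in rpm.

With no external torque about the axis, L is conserved: I₁ω₁ = I₂ω₂.
I₂ = 0.413 × 7.77 = 3.209 kg·m².
ω₂ = I₁ω₁ / I₂ = (7.770)(186 rpm) / (3.209) = 450.4 rpm.

ω₂ ≈ 450 rpm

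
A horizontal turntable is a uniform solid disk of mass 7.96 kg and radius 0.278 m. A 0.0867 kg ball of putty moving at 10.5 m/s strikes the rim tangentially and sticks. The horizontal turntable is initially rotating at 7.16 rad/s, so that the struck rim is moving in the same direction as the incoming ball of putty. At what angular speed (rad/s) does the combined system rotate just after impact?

|ω_f| ≈ 7.81 rad/s

The axle reaction passes through the axle and exerts no torque about it; angular momentum about the axle is conserved through the impact.
I_p = ½(7.96)(0.278)² = 0.3076 kg·m². Taking the sense of the ball of putty's angular momentum as positive, L_{ball} = m v R = (0.0867)(10.5)(0.278) = 0.2531 kg·m²/s.
L_i = +I_p ω_p + m v R = +(0.3076)(7.16) + 0.2531 = 2.455 kg·m²/s.
After sticking, I_f = I_p + m R² = 0.3076 + (0.0867)(0.278)² = 0.3143 kg·m².
ω_f = L_i / I_f = 2.455 / 0.3143 = 7.813 rad/s.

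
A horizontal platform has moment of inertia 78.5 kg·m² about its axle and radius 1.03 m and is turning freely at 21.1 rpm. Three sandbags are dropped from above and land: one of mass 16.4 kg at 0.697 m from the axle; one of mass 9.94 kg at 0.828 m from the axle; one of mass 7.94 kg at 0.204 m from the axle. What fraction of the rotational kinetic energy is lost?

fraction ≈ 0.161

No external torque acts about the axle; L_before = L_after.
Added inertia Σmr² = (16.4)(0.697)² + (9.94)(0.828)² + (7.94)(0.204)² = 15.11 kg·m²; I_f = 78.50 + 15.11 = 93.61 kg·m².
ω_f = I_p ω_i / I_f = (78.50)(21.1) / 93.61 = 17.69 rpm.
KE_i = ½(78.50)(2.210 rad/s)² = 191.6 J; KE_f = ½(93.61)(1.853)² = 160.7 J.
Fraction lost = 0.1614.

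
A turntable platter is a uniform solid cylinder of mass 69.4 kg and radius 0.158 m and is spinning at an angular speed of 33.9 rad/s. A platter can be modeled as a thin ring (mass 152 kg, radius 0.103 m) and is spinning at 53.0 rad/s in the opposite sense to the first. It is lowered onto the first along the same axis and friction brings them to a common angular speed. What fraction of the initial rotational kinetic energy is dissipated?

fraction ≈ 0.770

The coupling torques are internal; angular momentum about the shared axis is conserved.
Moments of inertia: I_A = ½(69.4)(0.158)² = 0.8663 kg·m²; I_B = (152)(0.103)² = 1.613 kg·m².
Taking A's sense as positive: L = (0.8663)(33.9) − (1.613)(53.0) = -56.10 kg·m²·rad/s.
Combined I = 0.8663 + 1.613 = 2.479 kg·m².
ω_f = L / I = -56.10 / 2.479 = -22.63 rad/s.
KE_i = ½ΣIω² = 2763 J; KE_f = ½(2.479)(22.63)² = 634.8 J.
Fraction dissipated = (KE_i − KE_f)/KE_i = 0.7702.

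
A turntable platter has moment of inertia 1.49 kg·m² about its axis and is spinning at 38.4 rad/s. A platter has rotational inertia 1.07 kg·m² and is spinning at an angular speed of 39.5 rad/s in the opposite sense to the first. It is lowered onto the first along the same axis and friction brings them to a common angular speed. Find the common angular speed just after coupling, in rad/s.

The coupling torques are internal; angular momentum about the shared axis is conserved.
Taking A's sense as positive: L = (1.490)(38.4) − (1.070)(39.5) = 14.95 kg·m²·rad/s.
Combined I = 1.490 + 1.070 = 2.560 kg·m².
ω_f = L / I = 14.95 / 2.560 = 5.840 rad/s.

|ω_f| ≈ 5.84 rad/s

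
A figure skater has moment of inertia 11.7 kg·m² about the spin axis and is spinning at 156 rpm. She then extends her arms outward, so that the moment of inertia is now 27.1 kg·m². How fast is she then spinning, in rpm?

No external torque acts about the spin axis, so angular momentum is conserved.
ω₂ = I₁ω₁ / I₂ = (11.70)(156 rpm) / (27.10) = 67.35 rpm.

ω₂ ≈ 67.4 rpm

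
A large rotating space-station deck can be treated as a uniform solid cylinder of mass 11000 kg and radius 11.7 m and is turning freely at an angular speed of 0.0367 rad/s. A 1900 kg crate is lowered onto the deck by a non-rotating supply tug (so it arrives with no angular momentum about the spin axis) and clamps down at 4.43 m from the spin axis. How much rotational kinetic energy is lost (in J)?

No external torque acts about the spin axis; L_before = L_after.
I_p = ½(11000)(11.7)² = 7.529e+05 kg·m².
Added inertia Σmr² = (1900)(4.43)² = 37290 kg·m²; I_f = 7.529e+05 + 37290 = 7.902e+05 kg·m².
ω_f = I_p ω_i / I_f = (7.529e+05)(0.0367) / 7.902e+05 = 0.03497 rad/s.
KE_i = ½(7.529e+05)(0.03670 rad/s)² = 507.0 J; KE_f = ½(7.902e+05)(0.03497)² = 483.1 J.

energy lost ≈ 23.9 J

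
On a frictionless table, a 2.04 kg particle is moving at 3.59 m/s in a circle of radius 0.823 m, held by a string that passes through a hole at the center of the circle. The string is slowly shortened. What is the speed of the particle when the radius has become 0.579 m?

v₂ ≈ 5.10 m/s

The only horizontal force on the mass is along the cord (radial), so it exerts no torque about the hole and angular momentum m v r is conserved.
v₂ = v₁ r₁ / r₂ = (3.59)(0.823) / (0.579) = 5.103 m/s.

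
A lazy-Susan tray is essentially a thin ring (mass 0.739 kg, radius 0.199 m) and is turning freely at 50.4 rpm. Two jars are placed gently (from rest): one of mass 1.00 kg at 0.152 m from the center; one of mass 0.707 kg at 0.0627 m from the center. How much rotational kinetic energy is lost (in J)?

The added mass arrives with no angular momentum about the center, and any external torque about the center is negligible, so the system's angular momentum is conserved.
I_p = (0.739)(0.199)² = 0.02927 kg·m².
Added inertia Σmr² = (1.00)(0.152)² + (0.707)(0.0627)² = 0.02588 kg·m²; I_f = 0.02927 + 0.02588 = 0.05515 kg·m².
ω_f = I_p ω_i / I_f = (0.02927)(50.4) / 0.05515 = 26.75 rpm.
KE_i = ½(0.02927)(5.278 rad/s)² = 0.4076 J; KE_f = ½(0.05515)(2.801)² = 0.2163 J.

energy lost ≈ 0.191 J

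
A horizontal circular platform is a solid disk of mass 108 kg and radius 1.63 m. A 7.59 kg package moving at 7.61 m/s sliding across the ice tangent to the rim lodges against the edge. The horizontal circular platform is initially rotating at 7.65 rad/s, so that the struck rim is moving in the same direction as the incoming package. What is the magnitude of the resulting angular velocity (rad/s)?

The axle reaction passes through the central axle and exerts no torque about it; angular momentum about the central axle is conserved through the impact.
I_p = ½(108)(1.63)² = 143.5 kg·m². Taking the sense of the package's angular momentum as positive, L_{package} = m v R = (7.59)(7.61)(1.63) = 94.15 kg·m²/s.
L_i = +I_p ω_p + m v R = +(143.5)(7.65) + 94.15 = 1192 kg·m²/s.
After sticking, I_f = I_p + m R² = 143.5 + (7.59)(1.63)² = 163.6 kg·m².
ω_f = L_i / I_f = 1192 / 163.6 = 7.283 rad/s.

|ω_f| ≈ 7.28 rad/s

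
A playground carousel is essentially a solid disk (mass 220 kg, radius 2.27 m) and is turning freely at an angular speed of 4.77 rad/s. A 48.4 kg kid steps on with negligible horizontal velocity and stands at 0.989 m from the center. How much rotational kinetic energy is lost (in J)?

energy lost ≈ 497 J

The added mass arrives with no angular momentum about the center, and any external torque about the center is negligible, so the system's angular momentum is conserved.
I_p = ½(220)(2.27)² = 566.8 kg·m².
Added inertia Σmr² = (48.4)(0.989)² = 47.34 kg·m²; I_f = 566.8 + 47.34 = 614.2 kg·m².
ω_f = I_p ω_i / I_f = (566.8)(4.77) / 614.2 = 4.402 rad/s.
KE_i = ½(566.8)(4.770 rad/s)² = 6448 J; KE_f = ½(614.2)(4.402)² = 5951 J.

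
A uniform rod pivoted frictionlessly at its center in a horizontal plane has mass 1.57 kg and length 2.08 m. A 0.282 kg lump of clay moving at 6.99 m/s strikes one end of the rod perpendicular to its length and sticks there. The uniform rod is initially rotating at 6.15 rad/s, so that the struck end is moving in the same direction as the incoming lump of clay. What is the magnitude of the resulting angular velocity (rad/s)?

The axle reaction passes through the pivot and exerts no torque about it; angular momentum about the pivot is conserved through the impact.
I_p = (1/12)(1.57)(2.08)² = 0.5660 kg·m². Taking the sense of the lump of clay's angular momentum as positive, L_{lump} = m v R = (0.282)(6.99)(2.08/2) = 2.050 kg·m²/s.
L_i = +I_p ω_p + m v R = +(0.5660)(6.15) + 2.050 = 5.531 kg·m²/s.
After sticking, I_f = I_p + m R² = 0.5660 + (0.282)(2.08/2)² = 0.8710 kg·m².
ω_f = L_i / I_f = 5.531 / 0.8710 = 6.350 rad/s.

|ω_f| ≈ 6.35 rad/s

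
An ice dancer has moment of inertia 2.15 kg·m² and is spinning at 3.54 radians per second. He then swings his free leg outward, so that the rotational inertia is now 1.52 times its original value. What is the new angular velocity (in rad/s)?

Angular momentum about the spin axis is conserved since the torque about it is zero.
I₂ = 1.52 × 2.15 = 3.268 kg·m².
ω₂ = I₁ω₁ / I₂ = (2.150)(3.54 rad/s) / (3.268) = 2.329 rad/s.

ω₂ ≈ 2.33 rad/s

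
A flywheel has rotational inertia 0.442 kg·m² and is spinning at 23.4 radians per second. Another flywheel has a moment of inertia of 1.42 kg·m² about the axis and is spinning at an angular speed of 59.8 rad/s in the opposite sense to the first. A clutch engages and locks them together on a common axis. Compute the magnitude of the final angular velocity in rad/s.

No external torque acts about the common axis, so total angular momentum is conserved.
Taking A's sense as positive: L = (0.4420)(23.4) − (1.420)(59.8) = -74.57 kg·m²·rad/s.
Combined I = 0.4420 + 1.420 = 1.862 kg·m².
ω_f = L / I = -74.57 / 1.862 = -40.05 rad/s.

|ω_f| ≈ 40.1 rad/s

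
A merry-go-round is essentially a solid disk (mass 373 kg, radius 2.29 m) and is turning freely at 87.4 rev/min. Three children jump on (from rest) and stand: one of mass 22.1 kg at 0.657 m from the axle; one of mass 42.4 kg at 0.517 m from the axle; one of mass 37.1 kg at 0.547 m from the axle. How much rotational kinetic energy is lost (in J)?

energy lost ≈ 1300 J

No external torque acts about the axle; L_before = L_after.
I_p = ½(373)(2.29)² = 978.0 kg·m².
Added inertia Σmr² = (22.1)(0.657)² + (42.4)(0.517)² + (37.1)(0.547)² = 31.97 kg·m²; I_f = 978.0 + 31.97 = 1010 kg·m².
ω_f = I_p ω_i / I_f = (978.0)(87.4) / 1010 = 84.63 rpm.
KE_i = ½(978.0)(9.153 rad/s)² = 40960 J; KE_f = ½(1010)(8.863)² = 39670 J.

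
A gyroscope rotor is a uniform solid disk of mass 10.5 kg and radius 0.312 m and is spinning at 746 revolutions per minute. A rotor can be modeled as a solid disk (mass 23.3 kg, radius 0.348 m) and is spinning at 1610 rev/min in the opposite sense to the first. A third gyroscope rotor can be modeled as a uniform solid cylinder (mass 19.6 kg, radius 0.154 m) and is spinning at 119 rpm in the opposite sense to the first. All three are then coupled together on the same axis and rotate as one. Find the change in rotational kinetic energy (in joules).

No external torque acts about the common axis, so total angular momentum is conserved.
Moments of inertia: I_A = ½(10.5)(0.312)² = 0.5111 kg·m²; I_B = ½(23.3)(0.348)² = 1.411 kg·m²; I_C = ½(19.6)(0.154)² = 0.2324 kg·m².
Taking A's sense as positive: L = (0.5111)(746) − (1.411)(1610) − (0.2324)(119) = -1918 kg·m²·rpm.
Combined I = 0.5111 + 1.411 + 0.2324 = 2.154 kg·m².
ω_f = L / I = -1918 / 2.154 = -890.3 rpm.
KE_i = ½ΣIω² = 21630 J; KE_f = ½(2.154)(93.23)² = 9362 J.

ΔKE ≈ -12300 J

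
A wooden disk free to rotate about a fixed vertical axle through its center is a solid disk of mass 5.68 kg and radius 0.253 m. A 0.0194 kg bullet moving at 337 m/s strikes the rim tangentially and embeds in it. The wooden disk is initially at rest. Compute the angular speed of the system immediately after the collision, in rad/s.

The axle reaction passes through the axle and exerts no torque about it; angular momentum about the axle is conserved through the impact.
I_p = ½(5.68)(0.253)² = 0.1818 kg·m². Taking the sense of the bullet's angular momentum as positive, L_{bullet} = m v R = (0.0194)(337)(0.253) = 1.654 kg·m²/s.
L_i = 0 + 1.654 = 1.654 kg·m²/s.
After sticking, I_f = I_p + m R² = 0.1818 + (0.0194)(0.253)² = 0.1830 kg·m².
ω_f = L_i / I_f = 1.654 / 0.1830 = 9.037 rad/s.

|ω_f| ≈ 9.04 rad/s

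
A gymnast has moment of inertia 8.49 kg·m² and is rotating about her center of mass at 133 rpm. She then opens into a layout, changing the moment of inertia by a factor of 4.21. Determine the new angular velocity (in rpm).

Angular momentum about the spin axis is conserved since the torque about it is zero.
I₂ = 4.21 × 8.49 = 35.74 kg·m².
ω₂ = I₁ω₁ / I₂ = (8.490)(133 rpm) / (35.74) = 31.59 rpm.

ω₂ ≈ 31.6 rpm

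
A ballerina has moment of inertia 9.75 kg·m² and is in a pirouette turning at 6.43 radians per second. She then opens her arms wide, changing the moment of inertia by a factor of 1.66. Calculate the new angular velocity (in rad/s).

No external torque acts about the spin axis, so angular momentum is conserved.
I₂ = 1.66 × 9.75 = 16.18 kg·m².
ω₂ = I₁ω₁ / I₂ = (9.750)(6.43 rad/s) / (16.18) = 3.873 rad/s.

ω₂ ≈ 3.87 rad/s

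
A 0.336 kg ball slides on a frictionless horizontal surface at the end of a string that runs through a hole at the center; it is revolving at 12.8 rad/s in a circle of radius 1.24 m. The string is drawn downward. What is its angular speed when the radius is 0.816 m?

The constraining force is radial, so m r² ω about the center is conserved.
ω₂ = ω₁ (r₁/r₂)² = (12.8)(1.24/0.816)² = 29.56 rad/s.

ω₂ ≈ 29.6 rad/s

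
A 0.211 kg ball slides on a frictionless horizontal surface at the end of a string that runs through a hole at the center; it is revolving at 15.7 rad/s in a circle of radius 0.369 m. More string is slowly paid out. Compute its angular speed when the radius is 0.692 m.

ω₂ ≈ 4.46 rad/s

The constraining force is radial, so m r² ω about the center is conserved.
ω₂ = ω₁ (r₁/r₂)² = (15.7)(0.369/0.692)² = 4.464 rad/s.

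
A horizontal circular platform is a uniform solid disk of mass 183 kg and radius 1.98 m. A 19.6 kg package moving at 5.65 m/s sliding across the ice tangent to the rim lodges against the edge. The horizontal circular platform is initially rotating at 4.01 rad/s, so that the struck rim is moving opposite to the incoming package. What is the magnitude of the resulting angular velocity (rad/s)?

|ω_f| ≈ 2.80 rad/s

The axle reaction passes through the central axle and exerts no torque about it; angular momentum about the central axle is conserved through the impact.
I_p = ½(183)(1.98)² = 358.7 kg·m². Taking the sense of the package's angular momentum as positive, L_{package} = m v R = (19.6)(5.65)(1.98) = 219.3 kg·m²/s.
L_i = −I_p ω_p + m v R = −(358.7)(4.01) + 219.3 = -1219 kg·m²/s.
After sticking, I_f = I_p + m R² = 358.7 + (19.6)(1.98)² = 435.6 kg·m².
ω_f = L_i / I_f = -1219 / 435.6 = -2.799 rad/s.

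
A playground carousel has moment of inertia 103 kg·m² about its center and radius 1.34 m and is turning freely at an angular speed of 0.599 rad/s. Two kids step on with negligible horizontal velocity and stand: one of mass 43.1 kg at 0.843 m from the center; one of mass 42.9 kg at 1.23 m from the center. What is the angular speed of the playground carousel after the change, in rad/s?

ω_f ≈ 0.311 rad/s

No external torque acts about the center; L_before = L_after.
Added inertia Σmr² = (43.1)(0.843)² + (42.9)(1.23)² = 95.53 kg·m²; I_f = 103.0 + 95.53 = 198.5 kg·m².
ω_f = I_p ω_i / I_f = (103.0)(0.599) / 198.5 = 0.3108 rad/s.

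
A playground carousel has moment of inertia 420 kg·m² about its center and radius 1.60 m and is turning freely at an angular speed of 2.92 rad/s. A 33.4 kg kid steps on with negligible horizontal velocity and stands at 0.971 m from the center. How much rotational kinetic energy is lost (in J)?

energy lost ≈ 125 J

No external torque acts about the center; L_before = L_after.
Added inertia Σmr² = (33.4)(0.971)² = 31.49 kg·m²; I_f = 420.0 + 31.49 = 451.5 kg·m².
ω_f = I_p ω_i / I_f = (420.0)(2.92) / 451.5 = 2.716 rad/s.
KE_i = ½(420.0)(2.920 rad/s)² = 1791 J; KE_f = ½(451.5)(2.716)² = 1666 J.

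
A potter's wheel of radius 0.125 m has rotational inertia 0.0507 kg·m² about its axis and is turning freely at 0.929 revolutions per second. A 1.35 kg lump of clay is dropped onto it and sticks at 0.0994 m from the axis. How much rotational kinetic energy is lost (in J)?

The added mass arrives with no angular momentum about the axis, and any external torque about the axis is negligible, so the system's angular momentum is conserved.
Added inertia Σmr² = (1.35)(0.0994)² = 0.01334 kg·m²; I_f = 0.05070 + 0.01334 = 0.06404 kg·m².
ω_f = I_p ω_i / I_f = (0.05070)(0.929) / 0.06404 = 0.7355 rev/s.
KE_i = ½(0.05070)(5.837 rad/s)² = 0.8637 J; KE_f = ½(0.06404)(4.621)² = 0.6838 J.

energy lost ≈ 0.180 J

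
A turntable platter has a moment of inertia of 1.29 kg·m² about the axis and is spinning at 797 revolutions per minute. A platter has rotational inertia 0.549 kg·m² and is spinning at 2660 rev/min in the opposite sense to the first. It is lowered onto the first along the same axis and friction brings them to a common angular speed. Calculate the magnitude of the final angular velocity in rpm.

The coupling torques are internal; angular momentum about the shared axis is conserved.
Taking A's sense as positive: L = (1.290)(797) − (0.5490)(2660) = -432.2 kg·m²·rpm.
Combined I = 1.290 + 0.5490 = 1.839 kg·m².
ω_f = L / I = -432.2 / 1.839 = -235.0 rpm.

|ω_f| ≈ 235 rpm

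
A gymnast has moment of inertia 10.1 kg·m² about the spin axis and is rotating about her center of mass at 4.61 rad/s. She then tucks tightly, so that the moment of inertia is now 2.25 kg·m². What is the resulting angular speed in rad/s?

With no external torque about the axis, L is conserved: I₁ω₁ = I₂ω₂.
ω₂ = I₁ω₁ / I₂ = (10.10)(4.61 rad/s) / (2.250) = 20.69 rad/s.

ω₂ ≈ 20.7 rad/s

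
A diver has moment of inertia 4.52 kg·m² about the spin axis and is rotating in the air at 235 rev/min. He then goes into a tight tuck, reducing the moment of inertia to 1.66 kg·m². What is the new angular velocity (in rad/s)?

No external torque acts about the spin axis, so angular momentum is conserved.
ω₂ = I₁ω₁ / I₂ = (4.520)(235 rpm) / (1.660) = 639.9 rpm = 67.01 rad/s.

ω₂ ≈ 67.0 rad/s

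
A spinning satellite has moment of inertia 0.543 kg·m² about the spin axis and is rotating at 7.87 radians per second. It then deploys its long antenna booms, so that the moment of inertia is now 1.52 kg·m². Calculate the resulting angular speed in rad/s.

ω₂ ≈ 2.81 rad/s

Angular momentum about the spin axis is conserved since the torque about it is zero.
ω₂ = I₁ω₁ / I₂ = (0.5430)(7.87 rad/s) / (1.520) = 2.811 rad/s.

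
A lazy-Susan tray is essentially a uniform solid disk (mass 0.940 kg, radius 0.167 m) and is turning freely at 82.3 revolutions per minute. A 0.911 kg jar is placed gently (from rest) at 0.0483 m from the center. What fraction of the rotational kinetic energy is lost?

fraction ≈ 0.140

No external torque acts about the center; L_before = L_after.
I_p = ½(0.940)(0.167)² = 0.01311 kg·m².
Added inertia Σmr² = (0.911)(0.0483)² = 0.002125 kg·m²; I_f = 0.01311 + 0.002125 = 0.01523 kg·m².
ω_f = I_p ω_i / I_f = (0.01311)(82.3) / 0.01523 = 70.82 rpm.
KE_i = ½(0.01311)(8.618 rad/s)² = 0.4868 J; KE_f = ½(0.01523)(7.416)² = 0.4189 J.
Fraction lost = 0.1395.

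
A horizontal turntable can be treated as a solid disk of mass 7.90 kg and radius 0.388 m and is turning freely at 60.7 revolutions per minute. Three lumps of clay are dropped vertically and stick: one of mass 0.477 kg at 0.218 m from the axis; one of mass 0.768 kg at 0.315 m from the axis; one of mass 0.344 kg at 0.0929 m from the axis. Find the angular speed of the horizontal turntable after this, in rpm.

The added mass arrives with no angular momentum about the axis, and any external torque about the axis is negligible, so the system's angular momentum is conserved.
I_p = ½(7.90)(0.388)² = 0.5946 kg·m².
Added inertia Σmr² = (0.477)(0.218)² + (0.768)(0.315)² + (0.344)(0.0929)² = 0.1018 kg·m²; I_f = 0.5946 + 0.1018 = 0.6965 kg·m².
ω_f = I_p ω_i / I_f = (0.5946)(60.7) / 0.6965 = 51.82 rpm.

ω_f ≈ 51.8 rpm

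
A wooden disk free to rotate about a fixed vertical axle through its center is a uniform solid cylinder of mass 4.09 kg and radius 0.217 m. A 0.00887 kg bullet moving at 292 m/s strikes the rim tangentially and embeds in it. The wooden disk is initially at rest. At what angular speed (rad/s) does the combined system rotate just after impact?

|ω_f| ≈ 5.81 rad/s

About the axle the impulsive forces during the collision are internal, so angular momentum about that axis is conserved.
I_p = ½(4.09)(0.217)² = 0.09630 kg·m². Taking the sense of the bullet's angular momentum as positive, L_{bullet} = m v R = (0.00887)(292)(0.217) = 0.5620 kg·m²/s.
L_i = 0 + 0.5620 = 0.5620 kg·m²/s.
After sticking, I_f = I_p + m R² = 0.09630 + (0.00887)(0.217)² = 0.09671 kg·m².
ω_f = L_i / I_f = 0.5620 / 0.09671 = 5.811 rad/s.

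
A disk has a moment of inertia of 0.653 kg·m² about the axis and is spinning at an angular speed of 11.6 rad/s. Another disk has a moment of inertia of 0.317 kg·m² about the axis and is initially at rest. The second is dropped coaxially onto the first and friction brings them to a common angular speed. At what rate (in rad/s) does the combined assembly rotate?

|ω_f| ≈ 7.81 rad/s

The coupling torques are internal; angular momentum about the shared axis is conserved.
Taking A's sense as positive: L = (0.6530)(11.6) = 7.575 kg·m²·rad/s.
Combined I = 0.6530 + 0.3170 = 0.9700 kg·m².
ω_f = L / I = 7.575 / 0.9700 = 7.809 rad/s.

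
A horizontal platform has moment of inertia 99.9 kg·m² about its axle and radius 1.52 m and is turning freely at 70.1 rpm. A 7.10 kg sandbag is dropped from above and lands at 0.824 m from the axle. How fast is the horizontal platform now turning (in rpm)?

No external torque acts about the axle; L_before = L_after.
Added inertia Σmr² = (7.10)(0.824)² = 4.821 kg·m²; I_f = 99.90 + 4.821 = 104.7 kg·m².
ω_f = I_p ω_i / I_f = (99.90)(70.1) / 104.7 = 66.87 rpm.

ω_f ≈ 66.9 rpm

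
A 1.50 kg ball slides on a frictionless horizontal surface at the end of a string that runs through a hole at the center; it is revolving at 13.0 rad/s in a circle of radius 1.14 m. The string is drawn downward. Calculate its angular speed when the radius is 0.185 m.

ω₂ ≈ 494 rad/s

The constraining force is radial, so m r² ω about the center is conserved.
ω₂ = ω₁ (r₁/r₂)² = (13.0)(1.14/0.185)² = 493.6 rad/s.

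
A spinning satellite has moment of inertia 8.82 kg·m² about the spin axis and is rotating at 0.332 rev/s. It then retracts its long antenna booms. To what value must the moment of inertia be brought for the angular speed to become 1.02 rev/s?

Angular momentum about the spin axis is conserved since the torque about it is zero.
I₂ = I₁ω₁ / ω₂ = (8.82)(0.332) / (1.02) = 2.871 kg·m².

I₂ ≈ 2.87 kg·m²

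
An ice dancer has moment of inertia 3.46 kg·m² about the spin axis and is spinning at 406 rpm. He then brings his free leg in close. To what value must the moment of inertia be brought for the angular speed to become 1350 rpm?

With no external torque about the axis, L is conserved: I₁ω₁ = I₂ω₂.
I₂ = I₁ω₁ / ω₂ = (3.46)(406) / (1350) = 1.041 kg·m².

I₂ ≈ 1.04 kg·m²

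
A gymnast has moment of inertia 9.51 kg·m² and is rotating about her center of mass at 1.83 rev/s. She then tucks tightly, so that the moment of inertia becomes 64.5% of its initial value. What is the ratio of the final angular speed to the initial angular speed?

No external torque acts about the spin axis, so angular momentum is conserved.
I₂ = 0.645 × 9.51 = 6.134 kg·m².
ω₂/ω₁ = I₁/I₂ = 9.510 / 6.134 = 1.550.

ω₂/ω₁ ≈ 1.55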